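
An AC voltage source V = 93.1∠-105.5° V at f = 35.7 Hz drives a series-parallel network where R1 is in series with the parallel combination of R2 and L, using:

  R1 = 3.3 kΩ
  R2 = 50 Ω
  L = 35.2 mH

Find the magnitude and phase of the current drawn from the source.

Step 1 — Angular frequency: ω = 2π·f = 2π·35.7 = 224.3 rad/s.
Step 2 — Component impedances:
  R1: Z = R = 3300 Ω
  R2: Z = R = 50 Ω
  L: Z = jωL = j·224.3·0.0352 = 0 + j7.896 Ω
Step 3 — Parallel branch: R2 || L = 1/(1/R2 + 1/L) = 1.217 + j7.704 Ω.
Step 4 — Series with R1: Z_total = R1 + (R2 || L) = 3301 + j7.704 Ω = 3301∠0.1° Ω.
Step 5 — Source phasor: V = 93.1∠-105.5° V = -24.88 - j89.71 V.
Step 6 — Ohm's law: I = V / Z_total = (-24.88 - j89.71) / (3301 + j7.704) = -0.0076 - j0.02716 A.
Step 7 — Convert to polar: |I| = 0.0282 A, ∠I = -105.6°.

I = 0.0282∠-105.6° A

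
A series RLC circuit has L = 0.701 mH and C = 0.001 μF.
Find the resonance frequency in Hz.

Step 1 — Resonance condition Im(Z)=0 gives ω₀ = 1/√(LC).
Step 2 — ω₀ = 1/√(0.000701·1e-09) = 1.194e+06 rad/s.
Step 3 — f₀ = ω₀/(2π) = 1.901e+05 Hz.

f₀ = 1.901e+05 Hz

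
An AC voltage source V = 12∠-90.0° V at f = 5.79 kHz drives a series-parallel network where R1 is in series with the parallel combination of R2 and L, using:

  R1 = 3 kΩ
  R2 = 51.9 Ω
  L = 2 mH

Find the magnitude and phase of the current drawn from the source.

Step 1 — Angular frequency: ω = 2π·f = 2π·5790 = 3.638e+04 rad/s.
Step 2 — Component impedances:
  R1: Z = R = 3000 Ω
  R2: Z = R = 51.9 Ω
  L: Z = jωL = j·3.638e+04·0.002 = 0 + j72.76 Ω
Step 3 — Parallel branch: R2 || L = 1/(1/R2 + 1/L) = 34.4 + j24.54 Ω.
Step 4 — Series with R1: Z_total = R1 + (R2 || L) = 3034 + j24.54 Ω = 3034∠0.5° Ω.
Step 5 — Source phasor: V = 12∠-90.0° V = 0 - j12 V.
Step 6 — Ohm's law: I = V / Z_total = (0 - j12) / (3034 + j24.54) = -3.198e-05 - j0.003954 A.
Step 7 — Convert to polar: |I| = 0.003955 A, ∠I = -90.5°.

I = 0.003955∠-90.5° A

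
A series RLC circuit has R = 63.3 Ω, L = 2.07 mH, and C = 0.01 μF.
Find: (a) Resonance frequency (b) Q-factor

Step 1 — Resonance condition Im(Z)=0 gives ω₀ = 1/√(LC).
Step 2 — ω₀ = 1/√(0.00207·1e-08) = 2.198e+05 rad/s.
Step 3 — f₀ = ω₀/(2π) = 3.498e+04 Hz.
Step 4 — Series Q: Q = ω₀L/R = 2.198e+05·0.00207/63.3 = 7.188.

(a) f₀ = 3.498e+04 Hz  (b) Q = 7.188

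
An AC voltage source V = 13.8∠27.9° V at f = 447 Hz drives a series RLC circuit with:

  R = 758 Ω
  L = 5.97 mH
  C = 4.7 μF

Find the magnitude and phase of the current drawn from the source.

Step 1 — Angular frequency: ω = 2π·f = 2π·447 = 2809 rad/s.
Step 2 — Component impedances:
  R: Z = R = 758 Ω
  L: Z = jωL = j·2809·0.00597 = 0 + j16.77 Ω
  C: Z = 1/(jωC) = -j/(ω·C) = 0 - j75.76 Ω
Step 3 — Series combination: Z_total = R + L + C = 758 - j58.99 Ω = 760.3∠-4.4° Ω.
Step 4 — Source phasor: V = 13.8∠27.9° V = 12.2 + j6.457 V.
Step 5 — Ohm's law: I = V / Z_total = (12.2 + j6.457) / (758 - j58.99) = 0.01533 + j0.009712 A.
Step 6 — Convert to polar: |I| = 0.01815 A, ∠I = 32.3°.

I = 0.01815∠32.3° A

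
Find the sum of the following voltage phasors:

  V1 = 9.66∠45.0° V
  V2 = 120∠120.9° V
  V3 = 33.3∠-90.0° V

Step 1 — Convert each phasor to rectangular form:
  V1 = 9.66·(cos(45.0°) + j·sin(45.0°)) = 6.831 + j6.831 V
  V2 = 120·(cos(120.9°) + j·sin(120.9°)) = -61.62 + j103 V
  V3 = 33.3·(cos(-90.0°) + j·sin(-90.0°)) = 0 - j33.3 V
Step 2 — Sum components: V_total = -54.79 + j76.5 V.
Step 3 — Convert to polar: |V_total| = 94.1 V, ∠V_total = 125.6°.

V_total = 94.1∠125.6° V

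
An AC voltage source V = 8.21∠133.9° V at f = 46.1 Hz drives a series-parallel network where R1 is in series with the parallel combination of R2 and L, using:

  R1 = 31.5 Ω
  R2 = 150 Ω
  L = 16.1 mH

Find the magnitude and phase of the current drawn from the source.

Step 1 — Angular frequency: ω = 2π·f = 2π·46.1 = 289.7 rad/s.
Step 2 — Component impedances:
  R1: Z = R = 31.5 Ω
  R2: Z = R = 150 Ω
  L: Z = jωL = j·289.7·0.0161 = 0 + j4.663 Ω
Step 3 — Parallel branch: R2 || L = 1/(1/R2 + 1/L) = 0.1448 + j4.659 Ω.
Step 4 — Series with R1: Z_total = R1 + (R2 || L) = 31.64 + j4.659 Ω = 31.99∠8.4° Ω.
Step 5 — Source phasor: V = 8.21∠133.9° V = -5.693 + j5.916 V.
Step 6 — Ohm's law: I = V / Z_total = (-5.693 + j5.916) / (31.64 + j4.659) = -0.1491 + j0.2089 A.
Step 7 — Convert to polar: |I| = 0.2567 A, ∠I = 125.5°.

I = 0.2567∠125.5° A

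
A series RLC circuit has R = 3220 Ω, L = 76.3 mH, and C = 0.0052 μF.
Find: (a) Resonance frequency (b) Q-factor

Step 1 — Resonance condition Im(Z)=0 gives ω₀ = 1/√(LC).
Step 2 — ω₀ = 1/√(0.0763·5.2e-09) = 5.02e+04 rad/s.
Step 3 — f₀ = ω₀/(2π) = 7990 Hz.
Step 4 — Series Q: Q = ω₀L/R = 5.02e+04·0.0763/3220 = 1.19.

(a) f₀ = 7990 Hz  (b) Q = 1.19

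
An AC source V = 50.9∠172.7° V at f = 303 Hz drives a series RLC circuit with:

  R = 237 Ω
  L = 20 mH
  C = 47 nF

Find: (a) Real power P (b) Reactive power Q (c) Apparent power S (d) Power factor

Step 1 — Angular frequency: ω = 2π·f = 2π·303 = 1904 rad/s.
Step 2 — Component impedances:
  R: Z = R = 237 Ω
  L: Z = jωL = j·1904·0.02 = 0 + j38.08 Ω
  C: Z = 1/(jωC) = -j/(ω·C) = 0 - j1.118e+04 Ω
Step 3 — Series combination: Z_total = R + L + C = 237 - j1.114e+04 Ω = 1.114e+04∠-88.8° Ω.
Step 4 — Source phasor: V = 50.9∠172.7° V = -50.49 + j6.468 V.
Step 5 — Current: I = V / Z = -0.0006768 - j0.004519 A = 0.004569∠-98.5° A.
Step 6 — Complex power: S = V·I* = 0.004948 - j0.2325 VA.
Step 7 — Real power: P = Re(S) = 0.004948 W.
Step 8 — Reactive power: Q = Im(S) = -0.2325 VAR.
Step 9 — Apparent power: |S| = 0.2326 VA.
Step 10 — Power factor: PF = P/|S| = 0.02127 (leading).

(a) P = 0.004948 W  (b) Q = -0.2325 VAR  (c) S = 0.2326 VA  (d) PF = 0.02127 (leading)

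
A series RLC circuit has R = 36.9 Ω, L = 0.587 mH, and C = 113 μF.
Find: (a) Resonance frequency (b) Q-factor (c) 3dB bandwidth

Step 1 — Resonance: ω₀ = 1/√(LC) = 1/√(0.000587·0.000113) = 3883 rad/s.
Step 2 — f₀ = ω₀/(2π) = 618 Hz.
Step 3 — Series Q: Q = ω₀L/R = 3883·0.000587/36.9 = 0.06177.
Step 4 — Bandwidth: Δω = ω₀/Q = 6.286e+04 rad/s; BW = Δω/(2π) = 1e+04 Hz.

(a) f₀ = 618 Hz  (b) Q = 0.06177  (c) BW = 1e+04 Hz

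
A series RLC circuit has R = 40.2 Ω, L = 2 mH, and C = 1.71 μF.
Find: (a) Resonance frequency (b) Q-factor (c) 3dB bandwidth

Step 1 — Resonance condition Im(Z)=0 gives ω₀ = 1/√(LC).
Step 2 — ω₀ = 1/√(0.002·1.71e-06) = 1.71e+04 rad/s.
Step 3 — f₀ = ω₀/(2π) = 2721 Hz.
Step 4 — Series Q: Q = ω₀L/R = 1.71e+04·0.002/40.2 = 0.8507.
Step 5 — 3dB bandwidth: Δω = ω₀/Q = 2.01e+04 rad/s; BW = Δω/(2π) = 3199 Hz.

(a) f₀ = 2721 Hz  (b) Q = 0.8507  (c) BW = 3199 Hz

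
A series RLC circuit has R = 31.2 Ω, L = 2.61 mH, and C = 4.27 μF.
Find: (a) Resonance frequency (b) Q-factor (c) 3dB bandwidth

Step 1 — Resonance condition Im(Z)=0 gives ω₀ = 1/√(LC).
Step 2 — ω₀ = 1/√(0.00261·4.27e-06) = 9473 rad/s.
Step 3 — f₀ = ω₀/(2π) = 1508 Hz.
Step 4 — Series Q: Q = ω₀L/R = 9473·0.00261/31.2 = 0.7924.
Step 5 — 3dB bandwidth: Δω = ω₀/Q = 1.195e+04 rad/s; BW = Δω/(2π) = 1903 Hz.

(a) f₀ = 1508 Hz  (b) Q = 0.7924  (c) BW = 1903 Hz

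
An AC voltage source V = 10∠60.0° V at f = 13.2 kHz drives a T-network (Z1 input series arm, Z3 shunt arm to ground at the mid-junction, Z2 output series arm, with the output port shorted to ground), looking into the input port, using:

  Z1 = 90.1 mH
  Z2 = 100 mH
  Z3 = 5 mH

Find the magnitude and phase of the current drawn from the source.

Step 1 — Angular frequency: ω = 2π·f = 2π·1.32e+04 = 8.294e+04 rad/s.
Step 2 — Component impedances:
  Z1: Z = jωL = j·8.294e+04·0.0901 = 0 + j7473 Ω
  Z2: Z = jωL = j·8.294e+04·0.1 = 0 + j8294 Ω
  Z3: Z = jωL = j·8.294e+04·0.005 = 0 + j414.7 Ω
Step 3 — With the output port shorted to ground, the output series arm Z2 runs from the junction to ground; the shunt arm Z3 also runs from the junction to ground. They appear in parallel: Z3 || Z2 = 0 + j394.9 Ω.
Step 4 — Series with input arm Z1: Z_in = Z1 + (Z3 || Z2) = 0 + j7868 Ω = 7868∠90.0° Ω.
Step 5 — Source phasor: V = 10∠60.0° V = 5 + j8.66 V.
Step 6 — Ohm's law: I = V / Z_total = (5 + j8.66) / (0 + j7868) = 0.001101 - j0.0006355 A.
Step 7 — Convert to polar: |I| = 0.001271 A, ∠I = -30.0°.

I = 0.001271∠-30.0° A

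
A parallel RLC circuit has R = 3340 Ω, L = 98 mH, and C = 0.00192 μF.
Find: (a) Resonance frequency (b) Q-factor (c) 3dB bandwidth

Step 1 — Resonance: ω₀ = 1/√(LC) = 1/√(0.098·1.92e-09) = 7.29e+04 rad/s.
Step 2 — f₀ = ω₀/(2π) = 1.16e+04 Hz.
Step 3 — Parallel Q: Q = R/(ω₀L) = 3340/(7.29e+04·0.098) = 0.4675.
Step 4 — Bandwidth: Δω = ω₀/Q = 1.559e+05 rad/s; BW = Δω/(2π) = 2.482e+04 Hz.

(a) f₀ = 1.16e+04 Hz  (b) Q = 0.4675  (c) BW = 2.482e+04 Hz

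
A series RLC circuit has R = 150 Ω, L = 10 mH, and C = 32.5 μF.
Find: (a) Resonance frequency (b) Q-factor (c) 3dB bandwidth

Step 1 — Resonance condition Im(Z)=0 gives ω₀ = 1/√(LC).
Step 2 — ω₀ = 1/√(0.01·3.25e-05) = 1754 rad/s.
Step 3 — f₀ = ω₀/(2π) = 279.2 Hz.
Step 4 — Series Q: Q = ω₀L/R = 1754·0.01/150 = 0.1169.
Step 5 — 3dB bandwidth: Δω = ω₀/Q = 1.5e+04 rad/s; BW = Δω/(2π) = 2387 Hz.

(a) f₀ = 279.2 Hz  (b) Q = 0.1169  (c) BW = 2387 Hz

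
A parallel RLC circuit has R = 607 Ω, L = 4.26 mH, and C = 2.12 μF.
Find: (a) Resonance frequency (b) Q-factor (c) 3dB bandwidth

Step 1 — Resonance: ω₀ = 1/√(LC) = 1/√(0.00426·2.12e-06) = 1.052e+04 rad/s.
Step 2 — f₀ = ω₀/(2π) = 1675 Hz.
Step 3 — Parallel Q: Q = R/(ω₀L) = 607/(1.052e+04·0.00426) = 13.54.
Step 4 — Bandwidth: Δω = ω₀/Q = 777.1 rad/s; BW = Δω/(2π) = 123.7 Hz.

(a) f₀ = 1675 Hz  (b) Q = 13.54  (c) BW = 123.7 Hz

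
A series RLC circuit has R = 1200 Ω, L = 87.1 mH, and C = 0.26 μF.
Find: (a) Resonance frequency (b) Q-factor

Step 1 — Resonance condition Im(Z)=0 gives ω₀ = 1/√(LC).
Step 2 — ω₀ = 1/√(0.0871·2.6e-07) = 6645 rad/s.
Step 3 — f₀ = ω₀/(2π) = 1058 Hz.
Step 4 — Series Q: Q = ω₀L/R = 6645·0.0871/1200 = 0.4823.

(a) f₀ = 1058 Hz  (b) Q = 0.4823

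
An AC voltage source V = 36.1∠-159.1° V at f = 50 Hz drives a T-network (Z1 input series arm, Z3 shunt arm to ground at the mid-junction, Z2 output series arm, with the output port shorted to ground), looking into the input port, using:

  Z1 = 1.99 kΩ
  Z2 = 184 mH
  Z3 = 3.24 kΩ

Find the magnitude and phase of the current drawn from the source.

Step 1 — Angular frequency: ω = 2π·f = 2π·50 = 314.2 rad/s.
Step 2 — Component impedances:
  Z1: Z = R = 1990 Ω
  Z2: Z = jωL = j·314.2·0.184 = 0 + j57.81 Ω
  Z3: Z = R = 3240 Ω
Step 3 — With the output port shorted to ground, the output series arm Z2 runs from the junction to ground; the shunt arm Z3 also runs from the junction to ground. They appear in parallel: Z3 || Z2 = 1.031 + j57.79 Ω.
Step 4 — Series with input arm Z1: Z_in = Z1 + (Z3 || Z2) = 1991 + j57.79 Ω = 1992∠1.7° Ω.
Step 5 — Source phasor: V = 36.1∠-159.1° V = -33.72 - j12.88 V.
Step 6 — Ohm's law: I = V / Z_total = (-33.72 - j12.88) / (1991 + j57.79) = -0.01711 - j0.005971 A.
Step 7 — Convert to polar: |I| = 0.01812 A, ∠I = -160.8°.

I = 0.01812∠-160.8° A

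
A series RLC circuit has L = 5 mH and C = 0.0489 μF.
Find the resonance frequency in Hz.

Step 1 — Resonance condition Im(Z)=0 gives ω₀ = 1/√(LC).
Step 2 — ω₀ = 1/√(0.005·4.89e-08) = 6.395e+04 rad/s.
Step 3 — f₀ = ω₀/(2π) = 1.018e+04 Hz.

f₀ = 1.018e+04 Hz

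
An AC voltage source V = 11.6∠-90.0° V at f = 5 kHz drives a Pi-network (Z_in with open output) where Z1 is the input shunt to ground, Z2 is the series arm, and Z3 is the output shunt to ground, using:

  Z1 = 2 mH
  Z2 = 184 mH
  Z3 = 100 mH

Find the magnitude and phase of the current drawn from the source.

Step 1 — Angular frequency: ω = 2π·f = 2π·5000 = 3.142e+04 rad/s.
Step 2 — Component impedances:
  Z1: Z = jωL = j·3.142e+04·0.002 = 0 + j62.83 Ω
  Z2: Z = jωL = j·3.142e+04·0.184 = 0 + j5781 Ω
  Z3: Z = jωL = j·3.142e+04·0.1 = 0 + j3142 Ω
Step 3 — With open output, the series arm Z2 and the output shunt Z3 appear in series to ground: Z2 + Z3 = 0 + j8922 Ω.
Step 4 — Parallel with input shunt Z1: Z_in = Z1 || (Z2 + Z3) = 0 + j62.39 Ω = 62.39∠90.0° Ω.
Step 5 — Source phasor: V = 11.6∠-90.0° V = 0 - j11.6 V.
Step 6 — Ohm's law: I = V / Z_total = (0 - j11.6) / (0 + j62.39) = -0.1859 A.
Step 7 — Convert to polar: |I| = 0.1859 A, ∠I = -180.0°.

I = 0.1859∠-180.0° A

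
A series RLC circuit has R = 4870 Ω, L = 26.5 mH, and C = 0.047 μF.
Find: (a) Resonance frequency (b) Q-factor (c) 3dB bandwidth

Step 1 — Resonance: ω₀ = 1/√(LC) = 1/√(0.0265·4.7e-08) = 2.834e+04 rad/s.
Step 2 — f₀ = ω₀/(2π) = 4510 Hz.
Step 3 — Series Q: Q = ω₀L/R = 2.834e+04·0.0265/4870 = 0.1542.
Step 4 — Bandwidth: Δω = ω₀/Q = 1.838e+05 rad/s; BW = Δω/(2π) = 2.925e+04 Hz.

(a) f₀ = 4510 Hz  (b) Q = 0.1542  (c) BW = 2.925e+04 Hz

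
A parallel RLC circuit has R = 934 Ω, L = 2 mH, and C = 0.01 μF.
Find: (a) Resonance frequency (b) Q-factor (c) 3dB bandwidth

Step 1 — Resonance: ω₀ = 1/√(LC) = 1/√(0.002·1e-08) = 2.236e+05 rad/s.
Step 2 — f₀ = ω₀/(2π) = 3.559e+04 Hz.
Step 3 — Parallel Q: Q = R/(ω₀L) = 934/(2.236e+05·0.002) = 2.088.
Step 4 — Bandwidth: Δω = ω₀/Q = 1.071e+05 rad/s; BW = Δω/(2π) = 1.704e+04 Hz.

(a) f₀ = 3.559e+04 Hz  (b) Q = 2.088  (c) BW = 1.704e+04 Hz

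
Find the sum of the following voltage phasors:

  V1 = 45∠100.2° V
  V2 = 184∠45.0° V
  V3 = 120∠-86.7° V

Step 1 — Convert each phasor to rectangular form:
  V1 = 45·(cos(100.2°) + j·sin(100.2°)) = -7.969 + j44.29 V
  V2 = 184·(cos(45.0°) + j·sin(45.0°)) = 130.1 + j130.1 V
  V3 = 120·(cos(-86.7°) + j·sin(-86.7°)) = 6.908 - j119.8 V
Step 2 — Sum components: V_total = 129 + j54.6 V.
Step 3 — Convert to polar: |V_total| = 140.1 V, ∠V_total = 22.9°.

V_total = 140.1∠22.9° V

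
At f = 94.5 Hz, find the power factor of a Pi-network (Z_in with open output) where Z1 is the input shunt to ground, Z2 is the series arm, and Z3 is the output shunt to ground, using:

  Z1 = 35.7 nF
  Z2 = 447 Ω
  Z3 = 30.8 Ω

Step 1 — Angular frequency: ω = 2π·f = 2π·94.5 = 593.8 rad/s.
Step 2 — Component impedances:
  Z1: Z = 1/(jωC) = -j/(ω·C) = 0 - j4.718e+04 Ω
  Z2: Z = R = 447 Ω
  Z3: Z = R = 30.8 Ω
Step 3 — With open output, the series arm Z2 and the output shunt Z3 appear in series to ground: Z2 + Z3 = 477.8 Ω.
Step 4 — Parallel with input shunt Z1: Z_in = Z1 || (Z2 + Z3) = 477.8 - j4.839 Ω = 477.8∠-0.6° Ω.
Step 5 — Power factor: PF = cos(φ) = Re(Z)/|Z| = 477.75/477.78 = 0.9999.
Step 6 — Type: Im(Z) = -4.839 ⇒ leading (phase φ = -0.6°).

PF = 0.9999 (leading, φ = -0.6°)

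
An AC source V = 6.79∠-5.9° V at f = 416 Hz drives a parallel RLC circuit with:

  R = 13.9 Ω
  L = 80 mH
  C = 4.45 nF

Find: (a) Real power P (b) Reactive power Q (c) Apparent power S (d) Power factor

Step 1 — Angular frequency: ω = 2π·f = 2π·416 = 2614 rad/s.
Step 2 — Component impedances:
  R: Z = R = 13.9 Ω
  L: Z = jωL = j·2614·0.08 = 0 + j209.1 Ω
  C: Z = 1/(jωC) = -j/(ω·C) = 0 - j8.597e+04 Ω
Step 3 — Parallel combination: 1/Z_total = 1/R + 1/L + 1/C; Z_total = 13.84 + j0.9177 Ω = 13.87∠3.8° Ω.
Step 4 — Source phasor: V = 6.79∠-5.9° V = 6.754 - j0.698 V.
Step 5 — Current: I = V / Z = 0.4826 - j0.08243 A = 0.4896∠-9.7° A.
Step 6 — Complex power: S = V·I* = 3.317 + j0.2199 VA.
Step 7 — Real power: P = Re(S) = 3.317 W.
Step 8 — Reactive power: Q = Im(S) = 0.2199 VAR.
Step 9 — Apparent power: |S| = 3.324 VA.
Step 10 — Power factor: PF = P/|S| = 0.9978 (lagging).

(a) P = 3.317 W  (b) Q = 0.2199 VAR  (c) S = 3.324 VA  (d) PF = 0.9978 (lagging)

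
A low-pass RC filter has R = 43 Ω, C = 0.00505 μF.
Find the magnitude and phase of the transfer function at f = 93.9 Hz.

Step 1 — Angular frequency: ω = 2π·93.9 = 590 rad/s.
Step 2 — Transfer function: H(jω) = 1/(1 + jωRC).
Step 3 — Denominator: 1 + jωRC = 1 + j·590·43·5.05e-09 = 1 + j0.0001281.
Step 4 — H = 1 - j0.0001281.
Step 5 — Magnitude: |H| = 1 (-0.0 dB); phase: φ = -0.0°.

|H| = 1 (-0.0 dB), φ = -0.0°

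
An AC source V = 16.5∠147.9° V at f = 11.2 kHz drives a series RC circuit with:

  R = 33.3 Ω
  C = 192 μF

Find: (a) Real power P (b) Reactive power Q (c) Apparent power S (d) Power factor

Step 1 — Angular frequency: ω = 2π·f = 2π·1.12e+04 = 7.037e+04 rad/s.
Step 2 — Component impedances:
  R: Z = R = 33.3 Ω
  C: Z = 1/(jωC) = -j/(ω·C) = 0 - j0.07401 Ω
Step 3 — Series combination: Z_total = R + C = 33.3 - j0.07401 Ω = 33.3∠-0.1° Ω.
Step 4 — Source phasor: V = 16.5∠147.9° V = -13.98 + j8.768 V.
Step 5 — Current: I = V / Z = -0.4203 + j0.2624 A = 0.4955∠148.0° A.
Step 6 — Complex power: S = V·I* = 8.176 - j0.01817 VA.
Step 7 — Real power: P = Re(S) = 8.176 W.
Step 8 — Reactive power: Q = Im(S) = -0.01817 VAR.
Step 9 — Apparent power: |S| = 8.176 VA.
Step 10 — Power factor: PF = P/|S| = 1 (leading).

(a) P = 8.176 W  (b) Q = -0.01817 VAR  (c) S = 8.176 VA  (d) PF = 1 (leading)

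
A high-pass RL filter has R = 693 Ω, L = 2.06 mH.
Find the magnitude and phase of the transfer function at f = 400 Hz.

Step 1 — Angular frequency: ω = 2π·400 = 2513 rad/s.
Step 2 — Transfer function: H(jω) = jωL/(R + jωL).
Step 3 — Numerator jωL = j·5.177; denominator R + jωL = 693 + j5.177.
Step 4 — H = 5.581e-05 + j0.00747.
Step 5 — Magnitude: |H| = 0.007471 (-42.5 dB); phase: φ = 89.6°.

|H| = 0.007471 (-42.5 dB), φ = 89.6°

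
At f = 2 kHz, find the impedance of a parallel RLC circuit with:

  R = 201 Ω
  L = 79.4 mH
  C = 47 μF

Step 1 — Angular frequency: ω = 2π·f = 2π·2000 = 1.257e+04 rad/s.
Step 2 — Component impedances:
  R: Z = R = 201 Ω
  L: Z = jωL = j·1.257e+04·0.0794 = 0 + j997.8 Ω
  C: Z = 1/(jωC) = -j/(ω·C) = 0 - j1.693 Ω
Step 3 — Parallel combination: 1/Z_total = 1/R + 1/L + 1/C; Z_total = 0.01431 - j1.696 Ω = 1.696∠-89.5° Ω.

Z = 0.01431 - j1.696 Ω = 1.696∠-89.5° Ω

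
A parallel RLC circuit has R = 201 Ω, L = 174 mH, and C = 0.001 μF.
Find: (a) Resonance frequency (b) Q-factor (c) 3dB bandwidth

Step 1 — Resonance: ω₀ = 1/√(LC) = 1/√(0.174·1e-09) = 7.581e+04 rad/s.
Step 2 — f₀ = ω₀/(2π) = 1.207e+04 Hz.
Step 3 — Parallel Q: Q = R/(ω₀L) = 201/(7.581e+04·0.174) = 0.01524.
Step 4 — Bandwidth: Δω = ω₀/Q = 4.975e+06 rad/s; BW = Δω/(2π) = 7.918e+05 Hz.

(a) f₀ = 1.207e+04 Hz  (b) Q = 0.01524  (c) BW = 7.918e+05 Hz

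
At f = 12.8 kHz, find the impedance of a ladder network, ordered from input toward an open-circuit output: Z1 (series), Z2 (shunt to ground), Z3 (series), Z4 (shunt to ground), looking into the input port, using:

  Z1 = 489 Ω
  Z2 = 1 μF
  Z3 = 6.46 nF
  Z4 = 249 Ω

Step 1 — Angular frequency: ω = 2π·f = 2π·1.28e+04 = 8.042e+04 rad/s.
Step 2 — Component impedances:
  Z1: Z = R = 489 Ω
  Z2: Z = 1/(jωC) = -j/(ω·C) = 0 - j12.43 Ω
  Z3: Z = 1/(jωC) = -j/(ω·C) = 0 - j1925 Ω
  Z4: Z = R = 249 Ω
Step 3 — Ladder network (open output): work backward from the far end, alternating series and parallel combinations. Z_in = 489 - j12.36 Ω = 489.2∠-1.4° Ω.

Z = 489 - j12.36 Ω = 489.2∠-1.4° Ω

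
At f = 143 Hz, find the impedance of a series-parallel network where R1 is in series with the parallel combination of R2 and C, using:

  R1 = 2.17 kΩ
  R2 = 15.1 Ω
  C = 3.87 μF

Step 1 — Angular frequency: ω = 2π·f = 2π·143 = 898.5 rad/s.
Step 2 — Component impedances:
  R1: Z = R = 2170 Ω
  R2: Z = R = 15.1 Ω
  C: Z = 1/(jωC) = -j/(ω·C) = 0 - j287.6 Ω
Step 3 — Parallel branch: R2 || C = 1/(1/R2 + 1/C) = 15.06 - j0.7907 Ω.
Step 4 — Series with R1: Z_total = R1 + (R2 || C) = 2185 - j0.7907 Ω = 2185∠-0.0° Ω.

Z = 2185 - j0.7907 Ω = 2185∠-0.0° Ω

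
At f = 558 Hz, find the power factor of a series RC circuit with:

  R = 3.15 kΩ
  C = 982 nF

Step 1 — Angular frequency: ω = 2π·f = 2π·558 = 3506 rad/s.
Step 2 — Component impedances:
  R: Z = R = 3150 Ω
  C: Z = 1/(jωC) = -j/(ω·C) = 0 - j290.5 Ω
Step 3 — Series combination: Z_total = R + C = 3150 - j290.5 Ω = 3163∠-5.3° Ω.
Step 4 — Power factor: PF = cos(φ) = Re(Z)/|Z| = 3150/3163.4 = 0.9958.
Step 5 — Type: Im(Z) = -290.5 ⇒ leading (phase φ = -5.3°).

PF = 0.9958 (leading, φ = -5.3°)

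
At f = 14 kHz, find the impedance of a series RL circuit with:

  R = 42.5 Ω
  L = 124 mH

Step 1 — Angular frequency: ω = 2π·f = 2π·1.4e+04 = 8.796e+04 rad/s.
Step 2 — Component impedances:
  R: Z = R = 42.5 Ω
  L: Z = jωL = j·8.796e+04·0.124 = 0 + j1.091e+04 Ω
Step 3 — Series combination: Z_total = R + L = 42.5 + j1.091e+04 Ω = 1.091e+04∠89.8° Ω.

Z = 42.5 + j1.091e+04 Ω = 1.091e+04∠89.8° Ω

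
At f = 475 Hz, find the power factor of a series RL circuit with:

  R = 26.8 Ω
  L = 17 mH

Step 1 — Angular frequency: ω = 2π·f = 2π·475 = 2985 rad/s.
Step 2 — Component impedances:
  R: Z = R = 26.8 Ω
  L: Z = jωL = j·2985·0.017 = 0 + j50.74 Ω
Step 3 — Series combination: Z_total = R + L = 26.8 + j50.74 Ω = 57.38∠62.2° Ω.
Step 4 — Power factor: PF = cos(φ) = Re(Z)/|Z| = 26.8/57.38 = 0.4671.
Step 5 — Type: Im(Z) = 50.74 ⇒ lagging (phase φ = 62.2°).

PF = 0.4671 (lagging, φ = 62.2°)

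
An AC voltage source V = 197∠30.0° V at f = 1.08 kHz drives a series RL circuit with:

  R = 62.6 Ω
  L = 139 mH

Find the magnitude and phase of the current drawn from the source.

Step 1 — Angular frequency: ω = 2π·f = 2π·1080 = 6786 rad/s.
Step 2 — Component impedances:
  R: Z = R = 62.6 Ω
  L: Z = jωL = j·6786·0.139 = 0 + j943.2 Ω
Step 3 — Series combination: Z_total = R + L = 62.6 + j943.2 Ω = 945.3∠86.2° Ω.
Step 4 — Source phasor: V = 197∠30.0° V = 170.6 + j98.5 V.
Step 5 — Ohm's law: I = V / Z_total = (170.6 + j98.5) / (62.6 + j943.2) = 0.1159 - j0.1732 A.
Step 6 — Convert to polar: |I| = 0.2084 A, ∠I = -56.2°.

I = 0.2084∠-56.2° A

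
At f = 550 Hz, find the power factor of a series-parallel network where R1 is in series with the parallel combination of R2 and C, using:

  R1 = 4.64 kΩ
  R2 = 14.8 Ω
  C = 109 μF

Step 1 — Angular frequency: ω = 2π·f = 2π·550 = 3456 rad/s.
Step 2 — Component impedances:
  R1: Z = R = 4640 Ω
  R2: Z = R = 14.8 Ω
  C: Z = 1/(jωC) = -j/(ω·C) = 0 - j2.655 Ω
Step 3 — Parallel branch: R2 || C = 1/(1/R2 + 1/C) = 0.4614 - j2.572 Ω.
Step 4 — Series with R1: Z_total = R1 + (R2 || C) = 4640 - j2.572 Ω = 4640∠-0.0° Ω.
Step 5 — Power factor: PF = cos(φ) = Re(Z)/|Z| = 4640/4640 = 1.
Step 6 — Type: Im(Z) = -2.572 ⇒ leading (phase φ = -0.0°).

PF = 1 (leading, φ = -0.0°)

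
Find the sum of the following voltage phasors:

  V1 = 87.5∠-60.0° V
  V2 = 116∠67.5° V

Step 1 — Convert each phasor to rectangular form:
  V1 = 87.5·(cos(-60.0°) + j·sin(-60.0°)) = 43.75 - j75.78 V
  V2 = 116·(cos(67.5°) + j·sin(67.5°)) = 44.39 + j107.2 V
Step 2 — Sum components: V_total = 88.14 + j31.39 V.
Step 3 — Convert to polar: |V_total| = 93.56 V, ∠V_total = 19.6°.

V_total = 93.56∠19.6° V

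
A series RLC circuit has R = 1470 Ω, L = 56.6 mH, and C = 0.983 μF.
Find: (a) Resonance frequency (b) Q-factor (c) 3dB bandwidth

Step 1 — Resonance: ω₀ = 1/√(LC) = 1/√(0.0566·9.83e-07) = 4240 rad/s.
Step 2 — f₀ = ω₀/(2π) = 674.7 Hz.
Step 3 — Series Q: Q = ω₀L/R = 4240·0.0566/1470 = 0.1632.
Step 4 — Bandwidth: Δω = ω₀/Q = 2.597e+04 rad/s; BW = Δω/(2π) = 4134 Hz.

(a) f₀ = 674.7 Hz  (b) Q = 0.1632  (c) BW = 4134 Hz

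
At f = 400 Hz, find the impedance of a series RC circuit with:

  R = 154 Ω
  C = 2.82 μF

Step 1 — Angular frequency: ω = 2π·f = 2π·400 = 2513 rad/s.
Step 2 — Component impedances:
  R: Z = R = 154 Ω
  C: Z = 1/(jωC) = -j/(ω·C) = 0 - j141.1 Ω
Step 3 — Series combination: Z_total = R + C = 154 - j141.1 Ω = 208.9∠-42.5° Ω.

Z = 154 - j141.1 Ω = 208.9∠-42.5° Ω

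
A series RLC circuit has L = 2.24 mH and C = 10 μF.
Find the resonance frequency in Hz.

Step 1 — Resonance condition Im(Z)=0 gives ω₀ = 1/√(LC).
Step 2 — ω₀ = 1/√(0.00224·1e-05) = 6682 rad/s.
Step 3 — f₀ = ω₀/(2π) = 1063 Hz.

f₀ = 1063 Hz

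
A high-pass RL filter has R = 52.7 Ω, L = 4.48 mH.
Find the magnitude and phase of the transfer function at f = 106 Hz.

Step 1 — Angular frequency: ω = 2π·106 = 666 rad/s.
Step 2 — Transfer function: H(jω) = jωL/(R + jωL).
Step 3 — Numerator jωL = j·2.984; denominator R + jωL = 52.7 + j2.984.
Step 4 — H = 0.003195 + j0.05644.
Step 5 — Magnitude: |H| = 0.05653 (-25.0 dB); phase: φ = 86.8°.

|H| = 0.05653 (-25.0 dB), φ = 86.8°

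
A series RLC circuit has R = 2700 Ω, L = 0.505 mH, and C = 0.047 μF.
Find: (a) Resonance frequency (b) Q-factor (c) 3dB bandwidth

Step 1 — Resonance: ω₀ = 1/√(LC) = 1/√(0.000505·4.7e-08) = 2.053e+05 rad/s.
Step 2 — f₀ = ω₀/(2π) = 3.267e+04 Hz.
Step 3 — Series Q: Q = ω₀L/R = 2.053e+05·0.000505/2700 = 0.03839.
Step 4 — Bandwidth: Δω = ω₀/Q = 5.347e+06 rad/s; BW = Δω/(2π) = 8.509e+05 Hz.

(a) f₀ = 3.267e+04 Hz  (b) Q = 0.03839  (c) BW = 8.509e+05 Hz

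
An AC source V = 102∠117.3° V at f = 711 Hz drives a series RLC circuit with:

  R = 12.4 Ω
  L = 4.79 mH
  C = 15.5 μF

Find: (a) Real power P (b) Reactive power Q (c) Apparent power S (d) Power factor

Step 1 — Angular frequency: ω = 2π·f = 2π·711 = 4467 rad/s.
Step 2 — Component impedances:
  R: Z = R = 12.4 Ω
  L: Z = jωL = j·4467·0.00479 = 0 + j21.4 Ω
  C: Z = 1/(jωC) = -j/(ω·C) = 0 - j14.44 Ω
Step 3 — Series combination: Z_total = R + L + C = 12.4 + j6.957 Ω = 14.22∠29.3° Ω.
Step 4 — Source phasor: V = 102∠117.3° V = -46.78 + j90.64 V.
Step 5 — Current: I = V / Z = 0.2496 + j7.17 A = 7.174∠88.0° A.
Step 6 — Complex power: S = V·I* = 638.2 + j358 VA.
Step 7 — Real power: P = Re(S) = 638.2 W.
Step 8 — Reactive power: Q = Im(S) = 358 VAR.
Step 9 — Apparent power: |S| = 731.7 VA.
Step 10 — Power factor: PF = P/|S| = 0.8721 (lagging).

(a) P = 638.2 W  (b) Q = 358 VAR  (c) S = 731.7 VA  (d) PF = 0.8721 (lagging)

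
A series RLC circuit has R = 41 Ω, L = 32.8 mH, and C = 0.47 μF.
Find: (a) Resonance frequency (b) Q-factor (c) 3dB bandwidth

Step 1 — Resonance: ω₀ = 1/√(LC) = 1/√(0.0328·4.7e-07) = 8054 rad/s.
Step 2 — f₀ = ω₀/(2π) = 1282 Hz.
Step 3 — Series Q: Q = ω₀L/R = 8054·0.0328/41 = 6.443.
Step 4 — Bandwidth: Δω = ω₀/Q = 1250 rad/s; BW = Δω/(2π) = 198.9 Hz.

(a) f₀ = 1282 Hz  (b) Q = 6.443  (c) BW = 198.9 Hz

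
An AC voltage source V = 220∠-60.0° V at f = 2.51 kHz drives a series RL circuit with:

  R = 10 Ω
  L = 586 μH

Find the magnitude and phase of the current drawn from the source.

Step 1 — Angular frequency: ω = 2π·f = 2π·2510 = 1.577e+04 rad/s.
Step 2 — Component impedances:
  R: Z = R = 10 Ω
  L: Z = jωL = j·1.577e+04·0.000586 = 0 + j9.242 Ω
Step 3 — Series combination: Z_total = R + L = 10 + j9.242 Ω = 13.62∠42.7° Ω.
Step 4 — Source phasor: V = 220∠-60.0° V = 110 - j190.5 V.
Step 5 — Ohm's law: I = V / Z_total = (110 - j190.5) / (10 + j9.242) = -3.564 - j15.76 A.
Step 6 — Convert to polar: |I| = 16.16 A, ∠I = -102.7°.

I = 16.16∠-102.7° A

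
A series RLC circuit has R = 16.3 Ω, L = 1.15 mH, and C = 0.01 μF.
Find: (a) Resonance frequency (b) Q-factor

Step 1 — Resonance condition Im(Z)=0 gives ω₀ = 1/√(LC).
Step 2 — ω₀ = 1/√(0.00115·1e-08) = 2.949e+05 rad/s.
Step 3 — f₀ = ω₀/(2π) = 4.693e+04 Hz.
Step 4 — Series Q: Q = ω₀L/R = 2.949e+05·0.00115/16.3 = 20.8.

(a) f₀ = 4.693e+04 Hz  (b) Q = 20.8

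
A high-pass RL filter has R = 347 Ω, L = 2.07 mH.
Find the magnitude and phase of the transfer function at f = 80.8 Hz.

Step 1 — Angular frequency: ω = 2π·80.8 = 507.7 rad/s.
Step 2 — Transfer function: H(jω) = jωL/(R + jωL).
Step 3 — Numerator jωL = j·1.051; denominator R + jωL = 347 + j1.051.
Step 4 — H = 9.172e-06 + j0.003029.
Step 5 — Magnitude: |H| = 0.003029 (-50.4 dB); phase: φ = 89.8°.

|H| = 0.003029 (-50.4 dB), φ = 89.8°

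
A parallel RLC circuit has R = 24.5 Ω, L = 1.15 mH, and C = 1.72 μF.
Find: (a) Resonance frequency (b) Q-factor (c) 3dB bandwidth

Step 1 — Resonance: ω₀ = 1/√(LC) = 1/√(0.00115·1.72e-06) = 2.248e+04 rad/s.
Step 2 — f₀ = ω₀/(2π) = 3579 Hz.
Step 3 — Parallel Q: Q = R/(ω₀L) = 24.5/(2.248e+04·0.00115) = 0.9475.
Step 4 — Bandwidth: Δω = ω₀/Q = 2.373e+04 rad/s; BW = Δω/(2π) = 3777 Hz.

(a) f₀ = 3579 Hz  (b) Q = 0.9475  (c) BW = 3777 Hz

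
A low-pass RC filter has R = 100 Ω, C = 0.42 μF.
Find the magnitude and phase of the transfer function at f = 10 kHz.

Step 1 — Angular frequency: ω = 2π·1e+04 = 6.283e+04 rad/s.
Step 2 — Transfer function: H(jω) = 1/(1 + jωRC).
Step 3 — Denominator: 1 + jωRC = 1 + j·6.283e+04·100·4.2e-07 = 1 + j2.639.
Step 4 — H = 0.1256 - j0.3314.
Step 5 — Magnitude: |H| = 0.3544 (-9.0 dB); phase: φ = -69.2°.

|H| = 0.3544 (-9.0 dB), φ = -69.2°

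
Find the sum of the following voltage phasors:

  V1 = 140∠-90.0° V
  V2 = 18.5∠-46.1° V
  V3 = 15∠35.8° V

Step 1 — Convert each phasor to rectangular form:
  V1 = 140·(cos(-90.0°) + j·sin(-90.0°)) = 0 - j140 V
  V2 = 18.5·(cos(-46.1°) + j·sin(-46.1°)) = 12.83 - j13.33 V
  V3 = 15·(cos(35.8°) + j·sin(35.8°)) = 12.17 + j8.774 V
Step 2 — Sum components: V_total = 24.99 - j144.6 V.
Step 3 — Convert to polar: |V_total| = 146.7 V, ∠V_total = -80.2°.

V_total = 146.7∠-80.2° V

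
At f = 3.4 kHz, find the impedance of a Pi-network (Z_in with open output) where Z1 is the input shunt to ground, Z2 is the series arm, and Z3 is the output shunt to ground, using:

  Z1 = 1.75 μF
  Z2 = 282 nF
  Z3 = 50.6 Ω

Step 1 — Angular frequency: ω = 2π·f = 2π·3400 = 2.136e+04 rad/s.
Step 2 — Component impedances:
  Z1: Z = 1/(jωC) = -j/(ω·C) = 0 - j26.75 Ω
  Z2: Z = 1/(jωC) = -j/(ω·C) = 0 - j166 Ω
  Z3: Z = R = 50.6 Ω
Step 3 — With open output, the series arm Z2 and the output shunt Z3 appear in series to ground: Z2 + Z3 = 50.6 - j166 Ω.
Step 4 — Parallel with input shunt Z1: Z_in = Z1 || (Z2 + Z3) = 0.9117 - j23.28 Ω = 23.29∠-87.8° Ω.

Z = 0.9117 - j23.28 Ω = 23.29∠-87.8° Ω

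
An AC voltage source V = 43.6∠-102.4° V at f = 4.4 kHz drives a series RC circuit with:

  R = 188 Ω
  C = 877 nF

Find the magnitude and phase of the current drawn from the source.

Step 1 — Angular frequency: ω = 2π·f = 2π·4400 = 2.765e+04 rad/s.
Step 2 — Component impedances:
  R: Z = R = 188 Ω
  C: Z = 1/(jωC) = -j/(ω·C) = 0 - j41.24 Ω
Step 3 — Series combination: Z_total = R + C = 188 - j41.24 Ω = 192.5∠-12.4° Ω.
Step 4 — Source phasor: V = 43.6∠-102.4° V = -9.362 - j42.58 V.
Step 5 — Ohm's law: I = V / Z_total = (-9.362 - j42.58) / (188 - j41.24) = -0.0001032 - j0.2265 A.
Step 6 — Convert to polar: |I| = 0.2265 A, ∠I = -90.0°.

I = 0.2265∠-90.0° A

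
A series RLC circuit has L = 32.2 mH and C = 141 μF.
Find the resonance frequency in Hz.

Step 1 — Resonance condition Im(Z)=0 gives ω₀ = 1/√(LC).
Step 2 — ω₀ = 1/√(0.0322·0.000141) = 469.3 rad/s.
Step 3 — f₀ = ω₀/(2π) = 74.69 Hz.

f₀ = 74.69 Hz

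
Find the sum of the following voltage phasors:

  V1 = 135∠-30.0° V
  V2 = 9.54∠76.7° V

Step 1 — Convert each phasor to rectangular form:
  V1 = 135·(cos(-30.0°) + j·sin(-30.0°)) = 116.9 - j67.5 V
  V2 = 9.54·(cos(76.7°) + j·sin(76.7°)) = 2.195 + j9.284 V
Step 2 — Sum components: V_total = 119.1 - j58.22 V.
Step 3 — Convert to polar: |V_total| = 132.6 V, ∠V_total = -26.0°.

V_total = 132.6∠-26.0° V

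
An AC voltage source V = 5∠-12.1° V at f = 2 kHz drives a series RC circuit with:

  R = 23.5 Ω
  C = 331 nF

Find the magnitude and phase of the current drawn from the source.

Step 1 — Angular frequency: ω = 2π·f = 2π·2000 = 1.257e+04 rad/s.
Step 2 — Component impedances:
  R: Z = R = 23.5 Ω
  C: Z = 1/(jωC) = -j/(ω·C) = 0 - j240.4 Ω
Step 3 — Series combination: Z_total = R + C = 23.5 - j240.4 Ω = 241.6∠-84.4° Ω.
Step 4 — Source phasor: V = 5∠-12.1° V = 4.889 - j1.048 V.
Step 5 — Ohm's law: I = V / Z_total = (4.889 - j1.048) / (23.5 - j240.4) = 0.006287 + j0.01972 A.
Step 6 — Convert to polar: |I| = 0.0207 A, ∠I = 72.3°.

I = 0.0207∠72.3° A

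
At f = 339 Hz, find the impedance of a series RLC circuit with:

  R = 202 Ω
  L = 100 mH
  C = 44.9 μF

Step 1 — Angular frequency: ω = 2π·f = 2π·339 = 2130 rad/s.
Step 2 — Component impedances:
  R: Z = R = 202 Ω
  L: Z = jωL = j·2130·0.1 = 0 + j213 Ω
  C: Z = 1/(jωC) = -j/(ω·C) = 0 - j10.46 Ω
Step 3 — Series combination: Z_total = R + L + C = 202 + j202.5 Ω = 286.1∠45.1° Ω.

Z = 202 + j202.5 Ω = 286.1∠45.1° Ω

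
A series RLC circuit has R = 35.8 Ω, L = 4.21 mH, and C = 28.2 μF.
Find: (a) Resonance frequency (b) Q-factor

Step 1 — Resonance condition Im(Z)=0 gives ω₀ = 1/√(LC).
Step 2 — ω₀ = 1/√(0.00421·2.82e-05) = 2902 rad/s.
Step 3 — f₀ = ω₀/(2π) = 461.9 Hz.
Step 4 — Series Q: Q = ω₀L/R = 2902·0.00421/35.8 = 0.3413.

(a) f₀ = 461.9 Hz  (b) Q = 0.3413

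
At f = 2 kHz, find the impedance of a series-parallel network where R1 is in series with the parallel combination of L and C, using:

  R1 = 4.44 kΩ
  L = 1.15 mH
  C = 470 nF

Step 1 — Angular frequency: ω = 2π·f = 2π·2000 = 1.257e+04 rad/s.
Step 2 — Component impedances:
  R1: Z = R = 4440 Ω
  L: Z = jωL = j·1.257e+04·0.00115 = 0 + j14.45 Ω
  C: Z = 1/(jωC) = -j/(ω·C) = 0 - j169.3 Ω
Step 3 — Parallel branch: L || C = 1/(1/L + 1/C) = 0 + j15.8 Ω.
Step 4 — Series with R1: Z_total = R1 + (L || C) = 4440 + j15.8 Ω = 4440∠0.2° Ω.

Z = 4440 + j15.8 Ω = 4440∠0.2° Ω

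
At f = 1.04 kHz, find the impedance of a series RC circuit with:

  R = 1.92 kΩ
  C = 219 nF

Step 1 — Angular frequency: ω = 2π·f = 2π·1040 = 6535 rad/s.
Step 2 — Component impedances:
  R: Z = R = 1920 Ω
  C: Z = 1/(jωC) = -j/(ω·C) = 0 - j698.8 Ω
Step 3 — Series combination: Z_total = R + C = 1920 - j698.8 Ω = 2043∠-20.0° Ω.

Z = 1920 - j698.8 Ω = 2043∠-20.0° Ω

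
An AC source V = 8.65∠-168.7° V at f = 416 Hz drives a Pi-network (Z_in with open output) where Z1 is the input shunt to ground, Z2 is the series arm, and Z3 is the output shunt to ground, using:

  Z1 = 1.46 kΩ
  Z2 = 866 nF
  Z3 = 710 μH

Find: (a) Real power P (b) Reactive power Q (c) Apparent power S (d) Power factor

Step 1 — Angular frequency: ω = 2π·f = 2π·416 = 2614 rad/s.
Step 2 — Component impedances:
  Z1: Z = R = 1460 Ω
  Z2: Z = 1/(jωC) = -j/(ω·C) = 0 - j441.8 Ω
  Z3: Z = jωL = j·2614·0.00071 = 0 + j1.856 Ω
Step 3 — With open output, the series arm Z2 and the output shunt Z3 appear in series to ground: Z2 + Z3 = 0 - j439.9 Ω.
Step 4 — Parallel with input shunt Z1: Z_in = Z1 || (Z2 + Z3) = 121.5 - j403.3 Ω = 421.2∠-73.2° Ω.
Step 5 — Source phasor: V = 8.65∠-168.7° V = -8.482 - j1.695 V.
Step 6 — Current: I = V / Z = -0.001957 - j0.02044 A = 0.02054∠-95.5° A.
Step 7 — Complex power: S = V·I* = 0.05125 - j0.1701 VA.
Step 8 — Real power: P = Re(S) = 0.05125 W.
Step 9 — Reactive power: Q = Im(S) = -0.1701 VAR.
Step 10 — Apparent power: |S| = 0.1776 VA.
Step 11 — Power factor: PF = P/|S| = 0.2885 (leading).

(a) P = 0.05125 W  (b) Q = -0.1701 VAR  (c) S = 0.1776 VA  (d) PF = 0.2885 (leading)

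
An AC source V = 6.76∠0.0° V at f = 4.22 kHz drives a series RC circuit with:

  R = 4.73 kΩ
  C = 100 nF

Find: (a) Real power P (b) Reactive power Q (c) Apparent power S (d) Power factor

Step 1 — Angular frequency: ω = 2π·f = 2π·4220 = 2.652e+04 rad/s.
Step 2 — Component impedances:
  R: Z = R = 4730 Ω
  C: Z = 1/(jωC) = -j/(ω·C) = 0 - j377.1 Ω
Step 3 — Series combination: Z_total = R + C = 4730 - j377.1 Ω = 4745∠-4.6° Ω.
Step 4 — Source phasor: V = 6.76∠0.0° V = 6.76 V.
Step 5 — Current: I = V / Z = 0.00142 + j0.0001132 A = 0.001425∠4.6° A.
Step 6 — Complex power: S = V·I* = 0.0096 - j0.0007655 VA.
Step 7 — Real power: P = Re(S) = 0.0096 W.
Step 8 — Reactive power: Q = Im(S) = -0.0007655 VAR.
Step 9 — Apparent power: |S| = 0.009631 VA.
Step 10 — Power factor: PF = P/|S| = 0.9968 (leading).

(a) P = 0.0096 W  (b) Q = -0.0007655 VAR  (c) S = 0.009631 VA  (d) PF = 0.9968 (leading)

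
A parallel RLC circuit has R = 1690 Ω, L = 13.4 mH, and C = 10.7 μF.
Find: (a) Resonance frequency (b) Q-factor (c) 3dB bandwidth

Step 1 — Resonance: ω₀ = 1/√(LC) = 1/√(0.0134·1.07e-05) = 2641 rad/s.
Step 2 — f₀ = ω₀/(2π) = 420.3 Hz.
Step 3 — Parallel Q: Q = R/(ω₀L) = 1690/(2641·0.0134) = 47.76.
Step 4 — Bandwidth: Δω = ω₀/Q = 55.3 rad/s; BW = Δω/(2π) = 8.801 Hz.

(a) f₀ = 420.3 Hz  (b) Q = 47.76  (c) BW = 8.801 Hz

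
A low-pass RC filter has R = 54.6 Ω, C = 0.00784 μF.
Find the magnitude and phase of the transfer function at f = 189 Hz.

Step 1 — Angular frequency: ω = 2π·189 = 1188 rad/s.
Step 2 — Transfer function: H(jω) = 1/(1 + jωRC).
Step 3 — Denominator: 1 + jωRC = 1 + j·1188·54.6·7.84e-09 = 1 + j0.0005083.
Step 4 — H = 1 - j0.0005083.
Step 5 — Magnitude: |H| = 1 (-0.0 dB); phase: φ = -0.0°.

|H| = 1 (-0.0 dB), φ = -0.0°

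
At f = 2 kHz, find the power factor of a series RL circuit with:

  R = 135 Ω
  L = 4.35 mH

Step 1 — Angular frequency: ω = 2π·f = 2π·2000 = 1.257e+04 rad/s.
Step 2 — Component impedances:
  R: Z = R = 135 Ω
  L: Z = jωL = j·1.257e+04·0.00435 = 0 + j54.66 Ω
Step 3 — Series combination: Z_total = R + L = 135 + j54.66 Ω = 145.6∠22.0° Ω.
Step 4 — Power factor: PF = cos(φ) = Re(Z)/|Z| = 135/145.65 = 0.9269.
Step 5 — Type: Im(Z) = 54.66 ⇒ lagging (phase φ = 22.0°).

PF = 0.9269 (lagging, φ = 22.0°)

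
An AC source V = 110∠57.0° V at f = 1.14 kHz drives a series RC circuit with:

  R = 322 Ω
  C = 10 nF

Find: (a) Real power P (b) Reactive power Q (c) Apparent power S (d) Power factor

Step 1 — Angular frequency: ω = 2π·f = 2π·1140 = 7163 rad/s.
Step 2 — Component impedances:
  R: Z = R = 322 Ω
  C: Z = 1/(jωC) = -j/(ω·C) = 0 - j1.396e+04 Ω
Step 3 — Series combination: Z_total = R + C = 322 - j1.396e+04 Ω = 1.396e+04∠-88.7° Ω.
Step 4 — Source phasor: V = 110∠57.0° V = 59.91 + j92.25 V.
Step 5 — Current: I = V / Z = -0.006506 + j0.004441 A = 0.007877∠145.7° A.
Step 6 — Complex power: S = V·I* = 0.01998 - j0.8662 VA.
Step 7 — Real power: P = Re(S) = 0.01998 W.
Step 8 — Reactive power: Q = Im(S) = -0.8662 VAR.
Step 9 — Apparent power: |S| = 0.8665 VA.
Step 10 — Power factor: PF = P/|S| = 0.02306 (leading).

(a) P = 0.01998 W  (b) Q = -0.8662 VAR  (c) S = 0.8665 VA  (d) PF = 0.02306 (leading)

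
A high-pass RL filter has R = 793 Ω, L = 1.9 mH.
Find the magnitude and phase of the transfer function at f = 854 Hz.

Step 1 — Angular frequency: ω = 2π·854 = 5366 rad/s.
Step 2 — Transfer function: H(jω) = jωL/(R + jωL).
Step 3 — Numerator jωL = j·10.2; denominator R + jωL = 793 + j10.2.
Step 4 — H = 0.0001653 + j0.01285.
Step 5 — Magnitude: |H| = 0.01286 (-37.8 dB); phase: φ = 89.3°.

|H| = 0.01286 (-37.8 dB), φ = 89.3°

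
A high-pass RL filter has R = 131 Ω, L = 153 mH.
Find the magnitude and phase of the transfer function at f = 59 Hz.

Step 1 — Angular frequency: ω = 2π·59 = 370.7 rad/s.
Step 2 — Transfer function: H(jω) = jωL/(R + jωL).
Step 3 — Numerator jωL = j·56.72; denominator R + jωL = 131 + j56.72.
Step 4 — H = 0.1579 + j0.3646.
Step 5 — Magnitude: |H| = 0.3973 (-8.0 dB); phase: φ = 66.6°.

|H| = 0.3973 (-8.0 dB), φ = 66.6°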